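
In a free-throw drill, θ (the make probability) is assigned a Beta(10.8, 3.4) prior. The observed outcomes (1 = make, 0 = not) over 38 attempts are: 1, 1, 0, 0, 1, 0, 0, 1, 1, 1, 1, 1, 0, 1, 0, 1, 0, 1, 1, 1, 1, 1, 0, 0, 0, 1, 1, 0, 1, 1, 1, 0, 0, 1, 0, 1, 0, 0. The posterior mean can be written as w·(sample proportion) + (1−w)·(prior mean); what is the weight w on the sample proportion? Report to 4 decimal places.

The Beta prior is conjugate to a Binomial/Bernoulli likelihood; the update adds successes to α and failures to β.
Posterior mean = (α₀+k)/(α₀+β₀+n) = [n/(α₀+β₀+n)]·(k/n) + [(α₀+β₀)/(α₀+β₀+n)]·α₀/(α₀+β₀), so only n and the prior enter the weight.
The weight on the data is w = n/(α₀+β₀+n) = 38/(10.8+3.4+38) = 38/52.2 = 0.7280.

0.7280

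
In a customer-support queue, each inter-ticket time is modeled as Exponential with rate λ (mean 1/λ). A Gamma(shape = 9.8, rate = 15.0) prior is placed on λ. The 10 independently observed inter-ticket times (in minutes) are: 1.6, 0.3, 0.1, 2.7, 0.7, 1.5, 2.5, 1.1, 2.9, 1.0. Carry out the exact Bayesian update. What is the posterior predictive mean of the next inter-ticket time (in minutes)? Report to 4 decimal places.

1.5638

With a Gamma(shape α, rate β) prior on the exponential rate λ, the posterior after n observations with total T = Σxᵢ is Gamma(α+n, β+T).
Sum of observations T = 14.4 minutes; n = 10.
Posterior: Gamma(9.8+10, 15.0+14.4) = Gamma(19.8, 29.4).
The predictive distribution for the next observation is Lomax; its mean is β/(α−1) = 29.4/18.8 = 1.5638.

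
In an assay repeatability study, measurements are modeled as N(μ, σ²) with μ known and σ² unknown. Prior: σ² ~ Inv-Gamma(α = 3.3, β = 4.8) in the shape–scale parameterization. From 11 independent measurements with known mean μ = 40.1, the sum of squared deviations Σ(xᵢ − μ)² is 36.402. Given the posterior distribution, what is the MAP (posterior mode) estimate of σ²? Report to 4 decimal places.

With known mean μ and an Inverse-Gamma(α, β) prior on σ², the Normal likelihood is conjugate: posterior is Inv-Gamma(α + n/2, β + Σ(xᵢ−μ)²/2).
Posterior: Inv-Gamma(3.3 + 11/2, 4.8 + 36.402/2) = Inv-Gamma(8.80, 23.0010).
Mode = β/(α+1) = 23.0010/9.80 = 2.3470.

2.3470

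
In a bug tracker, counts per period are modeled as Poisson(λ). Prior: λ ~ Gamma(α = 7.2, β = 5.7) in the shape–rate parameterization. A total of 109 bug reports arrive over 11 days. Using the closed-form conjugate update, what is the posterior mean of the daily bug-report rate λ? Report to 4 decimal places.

With a Gamma(shape α, rate β) prior, the Poisson likelihood is conjugate: the posterior is Gamma(α + ΣXᵢ, β + n).
Posterior: Gamma(α+S, β+n) = Gamma(7.2+109, 5.7+11) = Gamma(116.2, 16.7).
Posterior mean = α/β = 116.2/16.7 = 6.9581.

6.9581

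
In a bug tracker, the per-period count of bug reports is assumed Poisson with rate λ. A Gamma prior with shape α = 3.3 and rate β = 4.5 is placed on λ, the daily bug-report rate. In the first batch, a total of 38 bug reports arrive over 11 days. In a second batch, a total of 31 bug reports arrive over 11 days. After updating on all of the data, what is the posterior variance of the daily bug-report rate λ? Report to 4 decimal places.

With a Gamma(shape α, rate β) prior, the Poisson likelihood is conjugate: the posterior is Gamma(α + ΣXᵢ, β + n).
After batch 1: Gamma(α+S, β+n) = Gamma(3.3+38, 4.5+11) = Gamma(41.3, 15.5).
After batch 2: Gamma(α+S, β+n) = Gamma(41.3+31, 15.5+11) = Gamma(72.3, 26.5).
Var = α/β² = 72.3/26.5² = 0.1030.

0.1030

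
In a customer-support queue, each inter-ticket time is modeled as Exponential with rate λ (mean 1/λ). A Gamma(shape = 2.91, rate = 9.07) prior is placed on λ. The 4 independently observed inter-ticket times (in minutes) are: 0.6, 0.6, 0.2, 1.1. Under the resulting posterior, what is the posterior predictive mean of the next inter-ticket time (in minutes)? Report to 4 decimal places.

1.9577

With a Gamma(shape α, rate β) prior on the exponential rate λ, the posterior after n observations with total T = Σxᵢ is Gamma(α+n, β+T).
Sum of observations T = 2.5 minutes; n = 4.
Posterior: Gamma(2.91+4, 9.07+2.5) = Gamma(6.91, 11.57).
The predictive distribution for the next observation is Lomax; its mean is β/(α−1) = 11.57/5.91 = 1.9577.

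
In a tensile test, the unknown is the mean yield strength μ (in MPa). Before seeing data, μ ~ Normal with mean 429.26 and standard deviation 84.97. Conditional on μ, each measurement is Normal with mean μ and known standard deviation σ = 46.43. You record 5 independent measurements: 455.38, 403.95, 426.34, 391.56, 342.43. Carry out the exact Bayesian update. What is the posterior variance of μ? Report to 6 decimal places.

406.853041

For Normal data with known variance σ², a Normal(μ₀, σ₀²) prior on μ is conjugate. Posterior precision = 1/σ₀² + n/σ²; posterior mean is the precision-weighted average of μ₀ and x̄.
σ₀² = 84.97² = 7219.9009, σ² = 46.43² = 2155.7449; σ² + n·σ₀² = 2155.7449 + 5·7219.9009 = 38255.2494.
Posterior precision = 1/σ₀² + n/σ² = 1/7219.9009 + 5/2155.7449 = (σ² + n·σ₀²)/(σ₀²σ²) = 38255.2494/(7219.9009·2155.7449); posterior variance σₙ² = σ₀²σ²/(σ² + n·σ₀²) = 7219.9009·2155.7449/38255.2494 = 406.853041.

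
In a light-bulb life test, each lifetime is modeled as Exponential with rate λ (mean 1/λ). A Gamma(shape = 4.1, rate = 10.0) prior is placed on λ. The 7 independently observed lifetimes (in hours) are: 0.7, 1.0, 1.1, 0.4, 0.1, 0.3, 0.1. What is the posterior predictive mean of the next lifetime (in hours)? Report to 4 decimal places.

With a Gamma(shape α, rate β) prior on the exponential rate λ, the posterior after n observations with total T = Σxᵢ is Gamma(α+n, β+T).
Sum of observations T = 3.7 hours; n = 7.
Posterior: Gamma(4.1+7, 10.0+3.7) = Gamma(11.1, 13.7).
The predictive distribution for the next observation is Lomax; its mean is β/(α−1) = 13.7/10.1 = 1.3564.

1.3564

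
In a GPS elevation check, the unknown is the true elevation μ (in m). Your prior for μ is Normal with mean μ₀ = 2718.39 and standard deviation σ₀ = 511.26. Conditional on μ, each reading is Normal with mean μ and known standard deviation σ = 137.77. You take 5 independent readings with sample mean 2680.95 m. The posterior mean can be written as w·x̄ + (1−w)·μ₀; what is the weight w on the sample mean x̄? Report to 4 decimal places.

For Normal data with known variance σ², a Normal(μ₀, σ₀²) prior on μ is conjugate. Posterior precision = 1/σ₀² + n/σ²; posterior mean is the precision-weighted average of μ₀ and x̄.
σ₀² = 511.26² = 261386.7876, σ² = 137.77² = 18980.5729. Prior precision 1/σ₀² = 1/261386.7876; data precision n/σ² = 5/18980.5729.
w = (n/σ²)/(1/σ₀² + n/σ²) = n·σ₀²/(σ² + n·σ₀²) = 5·261386.7876/(18980.5729 + 5·261386.7876) = 1306933.938/1325914.5109 = 0.9857.

0.9857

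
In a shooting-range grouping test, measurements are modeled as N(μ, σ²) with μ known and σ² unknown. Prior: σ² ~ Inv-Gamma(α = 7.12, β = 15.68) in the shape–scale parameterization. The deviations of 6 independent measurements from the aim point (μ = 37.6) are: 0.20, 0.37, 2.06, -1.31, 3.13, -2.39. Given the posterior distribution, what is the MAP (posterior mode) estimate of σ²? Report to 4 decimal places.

2.3833

With known mean μ and an Inverse-Gamma(α, β) prior on σ², the Normal likelihood is conjugate: posterior is Inv-Gamma(α + n/2, β + Σ(xᵢ−μ)²/2).
Σ(xᵢ−μ)² = (0.20)² + (0.37)² + (2.06)² + (-1.31)² + (3.13)² + (-2.39)² = 21.6456.
Posterior: Inv-Gamma(7.12 + 6/2, 15.68 + 21.6456/2) = Inv-Gamma(10.12, 26.50280).
Mode = β/(α+1) = 26.50280/11.12 = 2.3833.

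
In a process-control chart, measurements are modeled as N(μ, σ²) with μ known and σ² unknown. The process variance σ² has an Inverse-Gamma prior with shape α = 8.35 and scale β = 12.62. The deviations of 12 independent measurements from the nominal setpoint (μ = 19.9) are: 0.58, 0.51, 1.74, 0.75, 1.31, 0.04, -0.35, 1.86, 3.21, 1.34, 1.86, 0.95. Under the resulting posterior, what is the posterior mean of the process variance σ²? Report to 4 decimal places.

1.9172

With known mean μ and an Inverse-Gamma(α, β) prior on σ², the Normal likelihood is conjugate: posterior is Inv-Gamma(α + n/2, β + Σ(xᵢ−μ)²/2).
Σ(xᵢ−μ)² = (0.58)² + (0.51)² + (1.74)² + (0.75)² + (1.31)² + (0.04)² + (-0.35)² + (1.86)² + (3.21)² + (1.34)² + (1.86)² + (0.95)² = 25.9482.
Posterior: Inv-Gamma(8.35 + 12/2, 12.62 + 25.9482/2) = Inv-Gamma(14.35, 25.59410).
E[σ²|data] = β/(α−1) = 25.59410/13.35 = 1.9172.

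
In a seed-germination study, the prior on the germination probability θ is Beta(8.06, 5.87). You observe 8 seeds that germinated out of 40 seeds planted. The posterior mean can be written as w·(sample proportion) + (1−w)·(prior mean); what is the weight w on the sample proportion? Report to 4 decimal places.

0.7417

The Beta prior is conjugate to a Binomial/Bernoulli likelihood; the update adds successes to α and failures to β.
Posterior mean = (α₀+k)/(α₀+β₀+n) = [n/(α₀+β₀+n)]·(k/n) + [(α₀+β₀)/(α₀+β₀+n)]·α₀/(α₀+β₀), so only n and the prior enter the weight.
The weight on the data is w = n/(α₀+β₀+n) = 40/(8.06+5.87+40) = 40/53.93 = 0.7417.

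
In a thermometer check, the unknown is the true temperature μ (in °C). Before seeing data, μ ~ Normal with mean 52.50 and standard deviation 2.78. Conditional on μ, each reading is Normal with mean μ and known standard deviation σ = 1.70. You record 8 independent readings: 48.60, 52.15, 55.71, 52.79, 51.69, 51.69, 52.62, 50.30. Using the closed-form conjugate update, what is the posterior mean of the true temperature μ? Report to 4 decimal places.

51.9686

For Normal data with known variance σ², a Normal(μ₀, σ₀²) prior on μ is conjugate. Posterior precision = 1/σ₀² + n/σ²; posterior mean is the precision-weighted average of μ₀ and x̄.
Σxᵢ = 48.60 + 52.15 + 55.71 + 52.79 + 51.69 + 51.69 + 52.62 + 50.30 = 415.55, so n·x̄ = 415.55.
σ₀² = 2.78² = 7.7284, σ² = 1.70² = 2.89; σ² + n·σ₀² = 2.89 + 8·7.7284 = 64.7172.
Posterior mean = (μ₀/σ₀² + n·x̄/σ²)/(1/σ₀² + n/σ²) = (σ²·μ₀ + σ₀²·n·x̄)/(σ² + n·σ₀²) = (2.89·52.50 + 7.7284·415.55)/64.7172 = 3363.26162/64.7172 = 51.9686.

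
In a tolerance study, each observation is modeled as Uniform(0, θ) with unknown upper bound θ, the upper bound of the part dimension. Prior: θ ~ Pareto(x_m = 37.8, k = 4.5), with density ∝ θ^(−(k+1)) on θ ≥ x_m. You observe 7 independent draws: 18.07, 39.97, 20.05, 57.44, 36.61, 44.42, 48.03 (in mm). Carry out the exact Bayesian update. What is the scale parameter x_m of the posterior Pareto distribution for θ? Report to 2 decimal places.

A Pareto(scale x_m, shape k) prior on the upper bound θ of Uniform(0, θ) is conjugate: posterior is Pareto(max(x_m, max xᵢ), k + n).
Sample maximum = 57.44; prior scale x_m = 37.8 → posterior scale = max = 57.44.
Posterior shape = 4.5 + 7 = 11.5.
Posterior scale x_m = 57.44.

57.44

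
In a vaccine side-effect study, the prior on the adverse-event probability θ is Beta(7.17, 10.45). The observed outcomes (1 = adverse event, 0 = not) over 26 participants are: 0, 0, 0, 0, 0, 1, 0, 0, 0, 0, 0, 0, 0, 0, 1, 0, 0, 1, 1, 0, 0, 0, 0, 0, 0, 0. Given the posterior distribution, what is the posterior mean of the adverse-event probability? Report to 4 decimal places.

0.2561

The Beta prior is conjugate to a Binomial/Bernoulli likelihood; the update adds successes to α and failures to β.
Posterior: Beta(α+k, β+n−k) = Beta(7.17+4, 10.45+22) = Beta(11.17, 32.45).
Posterior mean = α/(α+β) = 11.17/43.62 = 0.2561.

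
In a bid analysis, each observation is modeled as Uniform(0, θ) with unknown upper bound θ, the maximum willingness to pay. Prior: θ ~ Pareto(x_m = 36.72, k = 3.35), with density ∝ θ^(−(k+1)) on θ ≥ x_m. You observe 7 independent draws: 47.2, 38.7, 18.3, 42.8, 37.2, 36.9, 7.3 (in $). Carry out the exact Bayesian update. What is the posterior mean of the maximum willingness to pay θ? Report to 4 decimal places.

A Pareto(scale x_m, shape k) prior on the upper bound θ of Uniform(0, θ) is conjugate: posterior is Pareto(max(x_m, max xᵢ), k + n).
Sample maximum = 47.2; prior scale x_m = 36.72 → posterior scale = max = 47.20.
Posterior shape = 3.35 + 7 = 10.35.
E[θ|data] = k·x_m/(k−1) = 10.35·47.20/9.35 = 52.2481.

52.2481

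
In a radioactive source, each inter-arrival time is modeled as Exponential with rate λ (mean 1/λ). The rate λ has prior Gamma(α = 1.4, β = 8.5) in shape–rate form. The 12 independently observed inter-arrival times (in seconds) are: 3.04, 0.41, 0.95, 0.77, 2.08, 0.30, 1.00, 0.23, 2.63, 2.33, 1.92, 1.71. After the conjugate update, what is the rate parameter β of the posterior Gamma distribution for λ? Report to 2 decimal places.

With a Gamma(shape α, rate β) prior on the exponential rate λ, the posterior after n observations with total T = Σxᵢ is Gamma(α+n, β+T).
Sum of observations T = 17.37 seconds; n = 12.
Posterior: Gamma(1.4+12, 8.5+17.37) = Gamma(13.4, 25.87).
Posterior β = 25.87.

25.87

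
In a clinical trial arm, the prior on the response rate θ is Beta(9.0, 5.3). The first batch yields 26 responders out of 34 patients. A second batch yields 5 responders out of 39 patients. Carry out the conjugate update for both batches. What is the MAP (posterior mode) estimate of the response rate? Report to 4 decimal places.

0.4572

The Beta prior is conjugate to a Binomial/Bernoulli likelihood; the update adds successes to α and failures to β.
After batch 1: Beta(9.0+26, 5.3+8) = Beta(35.0, 13.3).
After batch 2: Beta(35.0+5, 13.3+34) = Beta(40.0, 47.3).
Mode of Beta(a,b) for a,b>1 is (a−1)/(a+b−2) = 39.0/85.3 = 0.4572.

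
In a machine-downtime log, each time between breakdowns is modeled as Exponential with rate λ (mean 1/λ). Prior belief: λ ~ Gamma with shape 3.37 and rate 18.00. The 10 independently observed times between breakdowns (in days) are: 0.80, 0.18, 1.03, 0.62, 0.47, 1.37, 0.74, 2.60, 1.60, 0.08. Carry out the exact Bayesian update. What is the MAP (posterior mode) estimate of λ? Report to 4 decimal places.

0.4500

With a Gamma(shape α, rate β) prior on the exponential rate λ, the posterior after n observations with total T = Σxᵢ is Gamma(α+n, β+T).
Sum of observations T = 9.49 days; n = 10.
Posterior: Gamma(3.37+10, 18.00+9.49) = Gamma(13.37, 27.49).
Mode = (α−1)/β = 0.4500.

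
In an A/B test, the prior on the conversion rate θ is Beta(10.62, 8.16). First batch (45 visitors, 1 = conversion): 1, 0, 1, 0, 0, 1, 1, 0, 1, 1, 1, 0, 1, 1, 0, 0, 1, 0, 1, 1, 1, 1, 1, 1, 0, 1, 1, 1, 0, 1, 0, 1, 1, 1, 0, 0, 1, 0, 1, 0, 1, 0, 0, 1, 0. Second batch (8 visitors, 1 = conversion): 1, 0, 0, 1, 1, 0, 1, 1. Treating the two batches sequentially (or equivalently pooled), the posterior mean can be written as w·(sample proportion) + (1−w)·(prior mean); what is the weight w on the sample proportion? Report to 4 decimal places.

The Beta prior is conjugate to a Binomial/Bernoulli likelihood; the update adds successes to α and failures to β.
Total number of visitors: n = 45 + 8 = 53.
Posterior mean = (α₀+k)/(α₀+β₀+n) = [n/(α₀+β₀+n)]·(k/n) + [(α₀+β₀)/(α₀+β₀+n)]·α₀/(α₀+β₀), so only n and the prior enter the weight.
The weight on the data is w = n/(α₀+β₀+n) = 53/(10.62+8.16+53) = 53/71.78 = 0.7384.

0.7384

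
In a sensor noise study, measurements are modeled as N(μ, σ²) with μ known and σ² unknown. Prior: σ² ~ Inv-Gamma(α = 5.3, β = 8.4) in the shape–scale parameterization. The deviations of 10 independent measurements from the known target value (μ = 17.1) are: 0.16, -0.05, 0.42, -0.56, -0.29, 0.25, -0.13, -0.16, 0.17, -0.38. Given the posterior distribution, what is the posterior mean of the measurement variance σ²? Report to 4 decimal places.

0.9506

With known mean μ and an Inverse-Gamma(α, β) prior on σ², the Normal likelihood is conjugate: posterior is Inv-Gamma(α + n/2, β + Σ(xᵢ−μ)²/2).
Σ(xᵢ−μ)² = (0.16)² + (-0.05)² + (0.42)² + (-0.56)² + (-0.29)² + (0.25)² + (-0.13)² + (-0.16)² + (0.17)² + (-0.38)² = 0.8805.
Posterior: Inv-Gamma(5.3 + 10/2, 8.4 + 0.8805/2) = Inv-Gamma(10.30, 8.84025).
E[σ²|data] = β/(α−1) = 8.84025/9.30 = 0.9506.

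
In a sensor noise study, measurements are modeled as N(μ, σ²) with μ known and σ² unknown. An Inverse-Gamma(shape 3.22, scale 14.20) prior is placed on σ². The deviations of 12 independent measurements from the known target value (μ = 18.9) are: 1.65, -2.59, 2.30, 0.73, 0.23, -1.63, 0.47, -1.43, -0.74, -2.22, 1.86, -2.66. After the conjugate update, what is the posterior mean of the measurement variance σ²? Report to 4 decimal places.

3.9319

With known mean μ and an Inverse-Gamma(α, β) prior on σ², the Normal likelihood is conjugate: posterior is Inv-Gamma(α + n/2, β + Σ(xᵢ−μ)²/2).
Σ(xᵢ−μ)² = (1.65)² + (-2.59)² + (2.30)² + (0.73)² + (0.23)² + (-1.63)² + (0.47)² + (-1.43)² + (-0.74)² + (-2.22)² + (1.86)² + (-2.66)² = 36.2403.
Posterior: Inv-Gamma(3.22 + 12/2, 14.20 + 36.2403/2) = Inv-Gamma(9.22, 32.32015).
E[σ²|data] = β/(α−1) = 32.32015/8.22 = 3.9319.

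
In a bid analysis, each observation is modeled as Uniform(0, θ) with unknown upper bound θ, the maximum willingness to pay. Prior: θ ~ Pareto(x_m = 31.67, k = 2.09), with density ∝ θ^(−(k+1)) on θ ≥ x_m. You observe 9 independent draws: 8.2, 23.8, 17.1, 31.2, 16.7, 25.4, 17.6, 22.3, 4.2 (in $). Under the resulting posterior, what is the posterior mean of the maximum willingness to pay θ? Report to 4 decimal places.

A Pareto(scale x_m, shape k) prior on the upper bound θ of Uniform(0, θ) is conjugate: posterior is Pareto(max(x_m, max xᵢ), k + n).
Sample maximum = 31.2; prior scale x_m = 31.67 → posterior scale = max = 31.67.
Posterior shape = 2.09 + 9 = 11.09.
E[θ|data] = k·x_m/(k−1) = 11.09·31.67/10.09 = 34.8088.

34.8088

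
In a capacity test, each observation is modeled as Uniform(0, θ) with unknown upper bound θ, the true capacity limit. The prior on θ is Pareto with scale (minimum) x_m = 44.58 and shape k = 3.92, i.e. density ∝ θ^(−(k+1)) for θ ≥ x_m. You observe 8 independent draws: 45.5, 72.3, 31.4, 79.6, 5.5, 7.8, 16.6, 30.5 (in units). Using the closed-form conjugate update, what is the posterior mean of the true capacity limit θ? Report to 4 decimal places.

86.8894

A Pareto(scale x_m, shape k) prior on the upper bound θ of Uniform(0, θ) is conjugate: posterior is Pareto(max(x_m, max xᵢ), k + n).
Sample maximum = 79.6; prior scale x_m = 44.58 → posterior scale = max = 79.60.
Posterior shape = 3.92 + 8 = 11.92.
E[θ|data] = k·x_m/(k−1) = 11.92·79.60/10.92 = 86.8894.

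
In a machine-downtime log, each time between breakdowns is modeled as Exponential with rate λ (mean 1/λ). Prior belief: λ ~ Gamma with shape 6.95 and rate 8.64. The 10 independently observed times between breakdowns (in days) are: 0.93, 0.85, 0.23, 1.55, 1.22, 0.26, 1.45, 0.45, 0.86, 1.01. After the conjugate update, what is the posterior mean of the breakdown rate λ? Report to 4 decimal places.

0.9713

With a Gamma(shape α, rate β) prior on the exponential rate λ, the posterior after n observations with total T = Σxᵢ is Gamma(α+n, β+T).
Sum of observations T = 8.81 days; n = 10.
Posterior: Gamma(6.95+10, 8.64+8.81) = Gamma(16.95, 17.45).
Posterior mean of λ = α/β = 16.95/17.45 = 0.9713.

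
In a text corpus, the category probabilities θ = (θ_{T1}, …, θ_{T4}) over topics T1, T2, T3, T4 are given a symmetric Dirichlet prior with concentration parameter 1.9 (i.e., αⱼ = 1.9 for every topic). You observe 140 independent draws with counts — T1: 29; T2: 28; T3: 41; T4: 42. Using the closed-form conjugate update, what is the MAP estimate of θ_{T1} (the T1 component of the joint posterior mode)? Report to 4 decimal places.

The Dirichlet prior is conjugate to the Multinomial likelihood: each posterior αⱼ = prior αⱼ + observed count nⱼ.
Posterior concentration: (30.9, 29.9, 42.9, 43.9), total = 147.6.
Joint mode component: (α_{T1}−1)/(Σα−K) = 29.9/143.6 = 0.2082.

0.2082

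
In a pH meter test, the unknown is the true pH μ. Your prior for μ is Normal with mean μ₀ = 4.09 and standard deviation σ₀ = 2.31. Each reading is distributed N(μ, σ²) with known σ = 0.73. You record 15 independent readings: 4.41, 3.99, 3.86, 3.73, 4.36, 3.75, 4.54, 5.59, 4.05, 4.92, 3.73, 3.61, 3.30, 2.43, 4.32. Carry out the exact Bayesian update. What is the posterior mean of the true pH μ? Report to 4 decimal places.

4.0397

For Normal data with known variance σ², a Normal(μ₀, σ₀²) prior on μ is conjugate. Posterior precision = 1/σ₀² + n/σ²; posterior mean is the precision-weighted average of μ₀ and x̄.
Σxᵢ = 4.41 + 3.99 + 3.86 + 3.73 + 4.36 + 3.75 + 4.54 + 5.59 + 4.05 + 4.92 + 3.73 + 3.61 + 3.30 + 2.43 + 4.32 = 60.59, so n·x̄ = 60.59.
σ₀² = 2.31² = 5.3361, σ² = 0.73² = 0.5329; σ² + n·σ₀² = 0.5329 + 15·5.3361 = 80.5744.
Posterior mean = (μ₀/σ₀² + n·x̄/σ²)/(1/σ₀² + n/σ²) = (σ²·μ₀ + σ₀²·n·x̄)/(σ² + n·σ₀²) = (0.5329·4.09 + 5.3361·60.59)/80.5744 = 325.49386/80.5744 = 4.0397.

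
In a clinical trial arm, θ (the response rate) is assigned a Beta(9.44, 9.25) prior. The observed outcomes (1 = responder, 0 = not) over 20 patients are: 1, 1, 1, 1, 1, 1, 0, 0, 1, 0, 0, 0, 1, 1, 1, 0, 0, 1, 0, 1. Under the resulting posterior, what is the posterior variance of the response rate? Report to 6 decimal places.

0.006225

The Beta prior is conjugate to a Binomial/Bernoulli likelihood; the update adds successes to α and failures to β.
Posterior: Beta(α+k, β+n−k) = Beta(9.44+12, 9.25+8) = Beta(21.44, 17.25).
Var = αβ/((α+β)²(α+β+1)) = 21.44·17.25/(38.69²·39.69) = 0.006225.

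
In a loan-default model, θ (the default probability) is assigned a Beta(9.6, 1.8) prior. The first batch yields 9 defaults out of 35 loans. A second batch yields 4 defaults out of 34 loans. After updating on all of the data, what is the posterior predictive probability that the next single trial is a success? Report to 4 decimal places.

The Beta prior is conjugate to a Binomial/Bernoulli likelihood; the update adds successes to α and failures to β.
After batch 1: Beta(9.6+9, 1.8+26) = Beta(18.6, 27.8).
After batch 2: Beta(18.6+4, 27.8+30) = Beta(22.6, 57.8).
For a single future Bernoulli trial, P(success | data) = α/(α+β) = 0.2811.

0.2811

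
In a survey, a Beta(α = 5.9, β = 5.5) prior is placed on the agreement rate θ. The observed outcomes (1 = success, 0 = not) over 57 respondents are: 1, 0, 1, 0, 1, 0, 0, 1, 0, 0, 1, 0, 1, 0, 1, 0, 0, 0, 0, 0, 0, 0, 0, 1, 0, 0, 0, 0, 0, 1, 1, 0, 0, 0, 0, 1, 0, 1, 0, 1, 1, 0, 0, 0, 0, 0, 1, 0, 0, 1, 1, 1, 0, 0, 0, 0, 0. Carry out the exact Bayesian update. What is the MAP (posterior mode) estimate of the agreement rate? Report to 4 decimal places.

The Beta prior is conjugate to a Binomial/Bernoulli likelihood; the update adds successes to α and failures to β.
Posterior: Beta(α+k, β+n−k) = Beta(5.9+18, 5.5+39) = Beta(23.9, 44.5).
Mode of Beta(a,b) for a,b>1 is (a−1)/(a+b−2) = 22.9/66.4 = 0.3449.

0.3449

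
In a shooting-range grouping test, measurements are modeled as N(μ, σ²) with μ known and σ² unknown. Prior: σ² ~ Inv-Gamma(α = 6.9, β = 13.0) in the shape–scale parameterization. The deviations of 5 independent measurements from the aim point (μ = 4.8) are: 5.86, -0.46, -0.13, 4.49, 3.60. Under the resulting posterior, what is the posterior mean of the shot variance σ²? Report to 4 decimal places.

With known mean μ and an Inverse-Gamma(α, β) prior on σ², the Normal likelihood is conjugate: posterior is Inv-Gamma(α + n/2, β + Σ(xᵢ−μ)²/2).
Σ(xᵢ−μ)² = (5.86)² + (-0.46)² + (-0.13)² + (4.49)² + (3.60)² = 67.6882.
Posterior: Inv-Gamma(6.9 + 5/2, 13.0 + 67.6882/2) = Inv-Gamma(9.40, 46.84410).
E[σ²|data] = β/(α−1) = 46.84410/8.40 = 5.5767.

5.5767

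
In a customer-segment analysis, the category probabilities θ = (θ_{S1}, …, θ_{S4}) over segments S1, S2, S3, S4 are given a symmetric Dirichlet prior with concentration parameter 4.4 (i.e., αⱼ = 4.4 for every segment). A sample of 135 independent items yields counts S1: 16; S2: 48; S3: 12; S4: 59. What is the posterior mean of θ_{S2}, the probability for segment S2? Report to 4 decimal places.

0.3434

The Dirichlet prior is conjugate to the Multinomial likelihood: each posterior αⱼ = prior αⱼ + observed count nⱼ.
Posterior concentration: (20.4, 52.4, 16.4, 63.4), total = 152.6.
E[θ_{S2}|data] = α_{S2}/Σα = 52.4/152.6 = 0.3434.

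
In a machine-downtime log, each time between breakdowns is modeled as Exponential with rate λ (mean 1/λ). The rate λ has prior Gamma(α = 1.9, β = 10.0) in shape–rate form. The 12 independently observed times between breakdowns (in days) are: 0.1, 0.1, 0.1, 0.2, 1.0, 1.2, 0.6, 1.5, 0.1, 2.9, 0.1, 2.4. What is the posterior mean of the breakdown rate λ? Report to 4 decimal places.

0.6847

With a Gamma(shape α, rate β) prior on the exponential rate λ, the posterior after n observations with total T = Σxᵢ is Gamma(α+n, β+T).
Sum of observations T = 10.3 days; n = 12.
Posterior: Gamma(1.9+12, 10.0+10.3) = Gamma(13.9, 20.3).
Posterior mean of λ = α/β = 13.9/20.3 = 0.6847.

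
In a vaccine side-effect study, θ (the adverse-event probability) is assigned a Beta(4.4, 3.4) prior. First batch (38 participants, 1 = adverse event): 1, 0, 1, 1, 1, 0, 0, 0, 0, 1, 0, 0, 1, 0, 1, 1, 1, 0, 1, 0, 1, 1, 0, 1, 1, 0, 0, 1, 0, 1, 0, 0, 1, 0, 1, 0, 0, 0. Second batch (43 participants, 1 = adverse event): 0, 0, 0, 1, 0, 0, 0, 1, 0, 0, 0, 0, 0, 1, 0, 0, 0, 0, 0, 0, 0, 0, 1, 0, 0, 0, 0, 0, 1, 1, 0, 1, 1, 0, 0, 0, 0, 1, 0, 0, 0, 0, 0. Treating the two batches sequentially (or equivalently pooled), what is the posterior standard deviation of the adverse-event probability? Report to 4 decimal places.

The Beta prior is conjugate to a Binomial/Bernoulli likelihood; the update adds successes to α and failures to β.
After batch 1: Beta(4.4+18, 3.4+20) = Beta(22.4, 23.4).
After batch 2: Beta(22.4+9, 23.4+34) = Beta(31.4, 57.4).
Var = αβ/((α+β)²(α+β+1)) = 31.4·57.4/(88.8²·89.8) = 0.00254530; SD = √0.00254530 = 0.0505.

0.0505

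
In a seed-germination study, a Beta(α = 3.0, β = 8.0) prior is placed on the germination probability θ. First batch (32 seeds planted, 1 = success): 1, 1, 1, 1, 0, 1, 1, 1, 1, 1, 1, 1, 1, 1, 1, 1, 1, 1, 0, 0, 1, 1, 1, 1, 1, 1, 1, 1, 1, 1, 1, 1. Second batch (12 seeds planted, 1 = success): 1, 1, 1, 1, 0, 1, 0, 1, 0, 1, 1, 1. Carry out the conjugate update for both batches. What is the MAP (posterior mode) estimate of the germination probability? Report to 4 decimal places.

0.7547

The Beta prior is conjugate to a Binomial/Bernoulli likelihood; the update adds successes to α and failures to β.
After batch 1: Beta(3.0+29, 8.0+3) = Beta(32.0, 11.0).
After batch 2: Beta(32.0+9, 11.0+3) = Beta(41.0, 14.0).
Mode of Beta(a,b) for a,b>1 is (a−1)/(a+b−2) = 40.0/53.0 = 0.7547.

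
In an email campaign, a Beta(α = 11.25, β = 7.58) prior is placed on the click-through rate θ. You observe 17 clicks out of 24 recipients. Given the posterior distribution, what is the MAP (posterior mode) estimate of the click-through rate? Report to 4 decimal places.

The Beta prior is conjugate to a Binomial/Bernoulli likelihood; the update adds successes to α and failures to β.
Posterior: Beta(α+k, β+n−k) = Beta(11.25+17, 7.58+7) = Beta(28.25, 14.58).
Mode of Beta(a,b) for a,b>1 is (a−1)/(a+b−2) = 27.25/40.83 = 0.6674.

0.6674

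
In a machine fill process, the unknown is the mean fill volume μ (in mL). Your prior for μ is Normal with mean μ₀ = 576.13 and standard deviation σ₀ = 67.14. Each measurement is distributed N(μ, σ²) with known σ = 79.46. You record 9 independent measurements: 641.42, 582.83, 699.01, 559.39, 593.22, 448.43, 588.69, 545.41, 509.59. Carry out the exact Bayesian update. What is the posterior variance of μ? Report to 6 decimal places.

For Normal data with known variance σ², a Normal(μ₀, σ₀²) prior on μ is conjugate. Posterior precision = 1/σ₀² + n/σ²; posterior mean is the precision-weighted average of μ₀ and x̄.
σ₀² = 67.14² = 4507.7796, σ² = 79.46² = 6313.8916; σ² + n·σ₀² = 6313.8916 + 9·4507.7796 = 46883.908.
Posterior precision = 1/σ₀² + n/σ² = 1/4507.7796 + 9/6313.8916 = (σ² + n·σ₀²)/(σ₀²σ²) = 46883.908/(4507.7796·6313.8916); posterior variance σₙ² = σ₀²σ²/(σ² + n·σ₀²) = 4507.7796·6313.8916/46883.908 = 607.066112.

607.066112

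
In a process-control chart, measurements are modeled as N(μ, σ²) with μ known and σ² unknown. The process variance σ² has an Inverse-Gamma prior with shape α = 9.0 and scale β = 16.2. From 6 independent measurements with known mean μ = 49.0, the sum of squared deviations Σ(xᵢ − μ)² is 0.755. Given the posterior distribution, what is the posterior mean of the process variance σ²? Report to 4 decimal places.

With known mean μ and an Inverse-Gamma(α, β) prior on σ², the Normal likelihood is conjugate: posterior is Inv-Gamma(α + n/2, β + Σ(xᵢ−μ)²/2).
Posterior: Inv-Gamma(9.0 + 6/2, 16.2 + 0.755/2) = Inv-Gamma(12.00, 16.5775).
E[σ²|data] = β/(α−1) = 16.5775/11.00 = 1.5070.

1.5070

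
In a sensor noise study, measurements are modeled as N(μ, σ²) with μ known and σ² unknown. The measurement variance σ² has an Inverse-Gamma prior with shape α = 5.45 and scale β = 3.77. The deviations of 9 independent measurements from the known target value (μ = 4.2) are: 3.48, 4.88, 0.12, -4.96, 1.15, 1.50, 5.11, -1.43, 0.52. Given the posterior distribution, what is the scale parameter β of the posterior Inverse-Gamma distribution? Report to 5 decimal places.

With known mean μ and an Inverse-Gamma(α, β) prior on σ², the Normal likelihood is conjugate: posterior is Inv-Gamma(α + n/2, β + Σ(xᵢ−μ)²/2).
Σ(xᵢ−μ)² = (3.48)² + (4.88)² + (0.12)² + (-4.96)² + (1.15)² + (1.50)² + (5.11)² + (-1.43)² + (0.52)² = 92.5407.
Posterior: Inv-Gamma(5.45 + 9/2, 3.77 + 92.5407/2) = Inv-Gamma(9.95, 50.04035).
Posterior β = 50.04035.

50.04035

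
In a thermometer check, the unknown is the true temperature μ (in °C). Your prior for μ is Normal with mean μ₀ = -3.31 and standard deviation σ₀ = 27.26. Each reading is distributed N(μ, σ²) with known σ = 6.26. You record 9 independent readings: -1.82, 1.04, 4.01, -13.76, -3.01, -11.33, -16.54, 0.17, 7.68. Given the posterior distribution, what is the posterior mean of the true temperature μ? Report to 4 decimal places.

-3.7264

For Normal data with known variance σ², a Normal(μ₀, σ₀²) prior on μ is conjugate. Posterior precision = 1/σ₀² + n/σ²; posterior mean is the precision-weighted average of μ₀ and x̄.
Σxᵢ = (-1.82) + 1.04 + 4.01 + (-13.76) + (-3.01) + (-11.33) + (-16.54) + 0.17 + 7.68 = -33.56, so n·x̄ = -33.56.
σ₀² = 27.26² = 743.1076, σ² = 6.26² = 39.1876; σ² + n·σ₀² = 39.1876 + 9·743.1076 = 6727.156.
Posterior mean = (μ₀/σ₀² + n·x̄/σ²)/(1/σ₀² + n/σ²) = (σ²·μ₀ + σ₀²·n·x̄)/(σ² + n·σ₀²) = (39.1876·(-3.31) + 743.1076·(-33.56))/6727.156 = -25068.402012/6727.156 = -3.7264.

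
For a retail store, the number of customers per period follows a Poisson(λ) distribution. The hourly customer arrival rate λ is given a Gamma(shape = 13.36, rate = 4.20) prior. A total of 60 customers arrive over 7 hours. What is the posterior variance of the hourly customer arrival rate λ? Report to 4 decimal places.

0.5848

With a Gamma(shape α, rate β) prior, the Poisson likelihood is conjugate: the posterior is Gamma(α + ΣXᵢ, β + n).
Posterior: Gamma(α+S, β+n) = Gamma(13.36+60, 4.20+7) = Gamma(73.36, 11.20).
Var = α/β² = 73.36/11.20² = 0.5848.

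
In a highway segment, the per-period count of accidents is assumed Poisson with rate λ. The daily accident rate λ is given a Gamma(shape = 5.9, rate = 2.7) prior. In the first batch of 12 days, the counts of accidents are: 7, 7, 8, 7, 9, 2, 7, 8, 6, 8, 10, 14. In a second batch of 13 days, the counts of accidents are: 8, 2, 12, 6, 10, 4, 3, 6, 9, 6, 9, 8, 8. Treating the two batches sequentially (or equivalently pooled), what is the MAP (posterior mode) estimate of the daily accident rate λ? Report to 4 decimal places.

6.8195

With a Gamma(shape α, rate β) prior, the Poisson likelihood is conjugate: the posterior is Gamma(α + ΣXᵢ, β + n).
Batch 1: sum of counts S = 93 over n = 12 days.
After batch 1: Gamma(α+S, β+n) = Gamma(5.9+93, 2.7+12) = Gamma(98.9, 14.7).
Batch 2: sum of counts S = 91 over n = 13 days.
After batch 2: Gamma(α+S, β+n) = Gamma(98.9+91, 14.7+13) = Gamma(189.9, 27.7).
Mode of Gamma(α,β) for α≥1 is (α−1)/β = 188.9/27.7 = 6.8195.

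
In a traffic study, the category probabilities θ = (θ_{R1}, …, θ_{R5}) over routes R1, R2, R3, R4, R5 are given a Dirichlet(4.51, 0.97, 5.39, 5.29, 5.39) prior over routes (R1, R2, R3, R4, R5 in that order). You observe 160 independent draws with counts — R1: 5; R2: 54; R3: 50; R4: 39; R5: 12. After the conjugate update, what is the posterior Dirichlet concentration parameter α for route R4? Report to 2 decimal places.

The Dirichlet prior is conjugate to the Multinomial likelihood: each posterior αⱼ = prior αⱼ + observed count nⱼ.
Posterior concentration: (9.51, 54.97, 55.39, 44.29, 17.39), total = 181.55.
α_{R4} = 5.29 + 39 = 44.29.

44.29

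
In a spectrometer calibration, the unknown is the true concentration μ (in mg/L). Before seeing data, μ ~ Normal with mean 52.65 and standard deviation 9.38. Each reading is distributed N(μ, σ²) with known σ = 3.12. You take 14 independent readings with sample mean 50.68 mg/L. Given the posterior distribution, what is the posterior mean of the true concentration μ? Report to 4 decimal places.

50.6954

For Normal data with known variance σ², a Normal(μ₀, σ₀²) prior on μ is conjugate. Posterior precision = 1/σ₀² + n/σ²; posterior mean is the precision-weighted average of μ₀ and x̄.
n·x̄ = 14·50.68 = 709.52.
σ₀² = 9.38² = 87.9844, σ² = 3.12² = 9.7344; σ² + n·σ₀² = 9.7344 + 14·87.9844 = 1241.516.
Posterior mean = (μ₀/σ₀² + n·x̄/σ²)/(1/σ₀² + n/σ²) = (σ²·μ₀ + σ₀²·n·x̄)/(σ² + n·σ₀²) = (9.7344·52.65 + 87.9844·709.52)/1241.516 = 62939.207648/1241.516 = 50.6954.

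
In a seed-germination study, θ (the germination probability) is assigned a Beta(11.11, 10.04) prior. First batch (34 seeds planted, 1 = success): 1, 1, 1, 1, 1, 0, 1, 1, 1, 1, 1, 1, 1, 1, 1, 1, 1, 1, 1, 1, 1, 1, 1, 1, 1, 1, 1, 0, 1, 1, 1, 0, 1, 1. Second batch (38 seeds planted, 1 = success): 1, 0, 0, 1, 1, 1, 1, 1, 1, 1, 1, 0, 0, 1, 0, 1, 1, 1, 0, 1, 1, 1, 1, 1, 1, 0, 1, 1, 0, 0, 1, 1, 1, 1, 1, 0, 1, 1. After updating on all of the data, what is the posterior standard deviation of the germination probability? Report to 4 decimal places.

0.0445

The Beta prior is conjugate to a Binomial/Bernoulli likelihood; the update adds successes to α and failures to β.
After batch 1: Beta(11.11+31, 10.04+3) = Beta(42.11, 13.04).
After batch 2: Beta(42.11+28, 13.04+10) = Beta(70.11, 23.04).
Var = αβ/((α+β)²(α+β+1)) = 70.11·23.04/(93.15²·94.15) = 0.00197732; SD = √0.00197732 = 0.0445.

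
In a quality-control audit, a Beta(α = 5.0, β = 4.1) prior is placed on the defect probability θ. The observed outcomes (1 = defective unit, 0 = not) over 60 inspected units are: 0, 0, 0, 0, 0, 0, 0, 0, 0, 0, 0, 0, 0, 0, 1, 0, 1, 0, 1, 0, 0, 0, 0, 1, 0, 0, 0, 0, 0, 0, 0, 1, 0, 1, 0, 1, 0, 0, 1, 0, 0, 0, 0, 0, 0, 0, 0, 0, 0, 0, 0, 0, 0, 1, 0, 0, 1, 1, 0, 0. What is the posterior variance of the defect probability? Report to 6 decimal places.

The Beta prior is conjugate to a Binomial/Bernoulli likelihood; the update adds successes to α and failures to β.
Posterior: Beta(α+k, β+n−k) = Beta(5.0+11, 4.1+49) = Beta(16.0, 53.1).
Var = αβ/((α+β)²(α+β+1)) = 16.0·53.1/(69.1²·70.1) = 0.002538.

0.002538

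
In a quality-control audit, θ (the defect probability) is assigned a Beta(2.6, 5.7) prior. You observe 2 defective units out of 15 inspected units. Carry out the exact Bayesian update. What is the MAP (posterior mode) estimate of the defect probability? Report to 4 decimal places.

The Beta prior is conjugate to a Binomial/Bernoulli likelihood; the update adds successes to α and failures to β.
Posterior: Beta(α+k, β+n−k) = Beta(2.6+2, 5.7+13) = Beta(4.6, 18.7).
Mode of Beta(a,b) for a,b>1 is (a−1)/(a+b−2) = 3.6/21.3 = 0.1690.

0.1690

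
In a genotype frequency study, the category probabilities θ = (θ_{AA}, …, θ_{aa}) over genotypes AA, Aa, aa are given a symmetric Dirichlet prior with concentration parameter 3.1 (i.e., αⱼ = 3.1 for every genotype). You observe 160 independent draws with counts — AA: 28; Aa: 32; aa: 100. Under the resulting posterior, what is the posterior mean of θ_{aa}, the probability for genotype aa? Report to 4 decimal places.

0.6090

The Dirichlet prior is conjugate to the Multinomial likelihood: each posterior αⱼ = prior αⱼ + observed count nⱼ.
Posterior concentration: (31.1, 35.1, 103.1), total = 169.3.
E[θ_{aa}|data] = α_{aa}/Σα = 103.1/169.3 = 0.6090.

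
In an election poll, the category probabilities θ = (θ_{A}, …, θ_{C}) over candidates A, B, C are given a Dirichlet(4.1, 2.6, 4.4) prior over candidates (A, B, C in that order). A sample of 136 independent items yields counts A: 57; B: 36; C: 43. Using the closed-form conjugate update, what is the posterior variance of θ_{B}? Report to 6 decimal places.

0.001307

The Dirichlet prior is conjugate to the Multinomial likelihood: each posterior αⱼ = prior αⱼ + observed count nⱼ.
Posterior concentration: (61.1, 38.6, 47.4), total = 147.1.
Var[θ_j] = α_j(Σα−α_j)/((Σα)²(Σα+1)) = 38.6·108.5/(147.1²·148.1) = 0.001307.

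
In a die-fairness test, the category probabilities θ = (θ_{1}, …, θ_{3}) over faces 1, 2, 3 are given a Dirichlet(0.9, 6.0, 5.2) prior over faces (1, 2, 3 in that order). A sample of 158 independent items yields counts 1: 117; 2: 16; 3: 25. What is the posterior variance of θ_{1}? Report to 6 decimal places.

The Dirichlet prior is conjugate to the Multinomial likelihood: each posterior αⱼ = prior αⱼ + observed count nⱼ.
Posterior concentration: (117.9, 22.0, 30.2), total = 170.1.
Var[θ_j] = α_j(Σα−α_j)/((Σα)²(Σα+1)) = 117.9·52.2/(170.1²·171.1) = 0.001243.

0.001243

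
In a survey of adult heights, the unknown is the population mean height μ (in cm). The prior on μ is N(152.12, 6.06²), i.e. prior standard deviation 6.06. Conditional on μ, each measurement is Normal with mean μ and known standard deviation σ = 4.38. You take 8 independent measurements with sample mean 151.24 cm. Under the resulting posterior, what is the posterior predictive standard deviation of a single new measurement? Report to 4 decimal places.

For Normal data with known variance σ², a Normal(μ₀, σ₀²) prior on μ is conjugate. Posterior precision = 1/σ₀² + n/σ²; posterior mean is the precision-weighted average of μ₀ and x̄.
σ₀² = 6.06² = 36.7236, σ² = 4.38² = 19.1844; σ² + n·σ₀² = 19.1844 + 8·36.7236 = 312.9732.
Posterior precision = 1/σ₀² + n/σ² = 1/36.7236 + 8/19.1844 = (σ² + n·σ₀²)/(σ₀²σ²) = 312.9732/(36.7236·19.1844); posterior variance σₙ² = σ₀²σ²/(σ² + n·σ₀²) = 36.7236·19.1844/312.9732 = 2.251056.
Predictive variance for one new observation = σₙ² + σ² = 36.7236·19.1844/312.9732 + 19.1844 = σ²·(σ₀² + 312.9732)/312.9732 = 19.1844·349.6968/312.9732 = 21.435456; SD = √(19.1844·349.6968/312.9732) = 4.6298.

4.6298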